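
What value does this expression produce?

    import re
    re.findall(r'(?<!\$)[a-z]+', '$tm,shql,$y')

['m', 'shql']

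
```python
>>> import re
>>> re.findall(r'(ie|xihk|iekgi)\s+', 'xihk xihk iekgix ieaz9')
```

['xihk', 'xihk']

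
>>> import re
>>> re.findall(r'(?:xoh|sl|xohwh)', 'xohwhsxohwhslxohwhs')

['xoh', 'xoh', 'sl', 'xoh']

`|` is ordered: at each position the engine commits to the first alternative that works.
No capturing groups, so `findall` returns the 4 full match strings.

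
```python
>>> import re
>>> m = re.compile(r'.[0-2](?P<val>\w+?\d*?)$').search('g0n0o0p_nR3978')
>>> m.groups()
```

The match spans [0:14] → 'g0n0o0p_nR3978'.
Captured: group 1 = 'n0o0p_nR3978'.

('n0o0p_nR3978',)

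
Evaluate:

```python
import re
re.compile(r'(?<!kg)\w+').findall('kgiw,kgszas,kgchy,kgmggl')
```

['kgiw', 'kgszas', 'kgchy', 'kgmggl']

The negative lookaround is zero-width — it rules out positions where the adjacent text would match, without consuming anything.
Since nothing is captured, `findall` lists the 4 matched substrings directly.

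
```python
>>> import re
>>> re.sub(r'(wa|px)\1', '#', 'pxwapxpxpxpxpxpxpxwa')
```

'pxwa###pxwa'

`\1` is not a pattern — it's the concrete string captured by group 1, re-applied verbatim.
Matches: at [4:8] → 'pxpx'; at [8:12] → 'pxpx'; at [12:16] → 'pxpx'.
Every occurrence is swapped for '#'.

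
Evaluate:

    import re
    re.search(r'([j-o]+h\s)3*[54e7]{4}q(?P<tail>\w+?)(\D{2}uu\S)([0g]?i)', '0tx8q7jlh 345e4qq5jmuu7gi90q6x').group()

Pattern: one or more of a character in [j-o], then a literal 'h', then whitespace (captured); then zero or more of a literal '3', then exactly 4 of one of [54e7]; then a literal 'q'; then one or more of a word character (lazy) (captured as 'tail'); then exactly 2 of a non-digit, then the literal 'uu', then a non-whitespace character (captured); then optionally one of [0g], then a literal 'i' (captured).
`re.search` tries every starting position until one works.
The match spans [6:25] → 'jlh 345e4qq5jmuu7gi'.
Captured: group 1 = 'jlh ', group 2 = 'q5', group 3 = 'jmuu7', group 4 = 'gi'.

'jlh 345e4qq5jmuu7gi'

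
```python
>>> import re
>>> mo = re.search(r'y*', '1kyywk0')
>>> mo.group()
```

''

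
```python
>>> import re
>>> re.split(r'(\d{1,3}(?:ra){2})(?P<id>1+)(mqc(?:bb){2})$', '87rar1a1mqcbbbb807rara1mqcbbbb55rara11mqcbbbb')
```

['87rar1a1mqcbbbb807rara1mqcbbbb', '55rara', '11', 'mqcbbbb', '']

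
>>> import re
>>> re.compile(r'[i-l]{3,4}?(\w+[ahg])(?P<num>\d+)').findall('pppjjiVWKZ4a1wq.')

This matches 3 to 4 of a character in [i-l] (lazy); then one or more of a word character, then one of [ahg] (captured); then one or more of a digit (captured as 'num').
Multiple groups make `findall` return tuples — one 2-tuple for the one match.

[('VWKZ4a', '1')]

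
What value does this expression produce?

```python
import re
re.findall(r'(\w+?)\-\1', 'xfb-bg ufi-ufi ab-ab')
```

['b', 'ufi', 'ab']

`\1` has to match the exact text group 1 already captured.
With a single group, `findall` returns only what that group captured — 3 items.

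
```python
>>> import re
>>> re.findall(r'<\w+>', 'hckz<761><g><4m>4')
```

['<761>', '<g>', '<4m>']

Since nothing is captured, `findall` lists the 3 matched substrings directly.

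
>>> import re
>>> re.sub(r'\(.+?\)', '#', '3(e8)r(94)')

A non-greedy quantifier consumes as few characters as it can — just enough that the remainder of the pattern still matches from where it stops; whatever follows it matches normally.
Every occurrence is swapped for '#'.

'3#r#'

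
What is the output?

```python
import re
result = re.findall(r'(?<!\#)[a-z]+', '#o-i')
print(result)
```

A negative assertion filters positions out without eating any characters.
With no groups in the pattern, `findall` gives back each whole match — 1 here.

['i']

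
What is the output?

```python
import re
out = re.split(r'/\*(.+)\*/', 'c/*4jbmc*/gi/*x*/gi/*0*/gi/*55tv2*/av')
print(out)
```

['c', '4jbmc*/gi/*x*/gi/*0*/gi/*55tv2', 'av']

Matches to split on: at [1:35] → '/*4jbmc*/gi/*x*/gi/*0*/gi/*55tv2*/'.
With a capturing group present, the delimiter's captured portion is kept in the result list.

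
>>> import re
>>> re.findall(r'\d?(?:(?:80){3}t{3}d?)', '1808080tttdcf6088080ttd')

This matches optionally a digit; then the literal '80' repeated 3 times, then exactly 3 of the literal 't', then optionally the literal 'd' (non-capturing group).
With no groups in the pattern, `findall` gives back each whole match — 1 here.

['1808080tttd']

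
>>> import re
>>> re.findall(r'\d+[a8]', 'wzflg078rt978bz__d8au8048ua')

['078', '978', '8a', '8048']

Since nothing is captured, `findall` lists the 4 matched substrings directly.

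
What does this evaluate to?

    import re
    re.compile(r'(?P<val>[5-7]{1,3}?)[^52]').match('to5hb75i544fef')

The pattern matches 1 to 3 of a character in [5-7] (lazy) (captured as 'val'); then any character except [52].
`re.match` won't scan ahead — the pattern has to work from the very first character.
Here the string doesn't start with a match, so the call returns None.

None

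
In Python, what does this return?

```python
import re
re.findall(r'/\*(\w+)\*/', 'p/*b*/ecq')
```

Walking the string: at [1:6] match '/*b*/', group 1 = 'b'.
One capturing group, so `findall` returns just the captured substring from the one match — 1 in all.

['b']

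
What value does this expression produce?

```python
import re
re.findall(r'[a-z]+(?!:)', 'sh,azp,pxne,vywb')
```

['sh', 'azp', 'pxne', 'vywb']

Because the assertion is negative and zero-width, positions next to the forbidden text are skipped.
Walking the string: at [0:2] → 'sh'; at [3:6] → 'azp'; at [7:11] → 'pxne'; at [12:16] → 'vywb'.
`findall` yields the raw match text (4 of them) because the pattern has no groups.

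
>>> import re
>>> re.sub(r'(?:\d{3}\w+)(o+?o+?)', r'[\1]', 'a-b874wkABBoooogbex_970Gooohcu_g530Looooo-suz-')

'a-b[oo]-suz-'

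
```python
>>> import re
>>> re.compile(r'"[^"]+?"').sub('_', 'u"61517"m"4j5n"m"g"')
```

'u_m_m_'

Matches: at [1:8] → '"61517"'; at [9:15] → '"4j5n"'; at [16:19] → '"g"'.
`sub` substitutes '_' at each match site.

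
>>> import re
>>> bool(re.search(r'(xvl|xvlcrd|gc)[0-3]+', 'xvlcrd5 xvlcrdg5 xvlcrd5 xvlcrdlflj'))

`re.search` scans for the first position where the pattern succeeds.
Here nothing in the string fits, so the call returns None, and `bool(None)` is False.

False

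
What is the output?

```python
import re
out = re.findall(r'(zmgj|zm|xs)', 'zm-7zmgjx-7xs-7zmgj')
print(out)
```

['zm', 'zmgj', 'xs', 'zmgj']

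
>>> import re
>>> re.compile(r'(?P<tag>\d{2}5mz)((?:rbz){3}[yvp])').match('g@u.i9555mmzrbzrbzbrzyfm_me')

None

Pattern: exactly 2 of a digit, then the literal '5mz' (captured as 'tag'); then the literal 'rbz' repeated 3 times, then one of [yvp] (captured).
`match` is anchored at position 0; if the pattern doesn't fit there, it returns None.
Here the string doesn't start with a match, so the call returns None.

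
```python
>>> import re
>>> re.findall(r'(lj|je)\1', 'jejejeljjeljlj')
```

`\1` is not a pattern — it's the concrete string captured by group 1, re-applied verbatim.
Walking the string: at [0:4] match 'jeje', group 1 = 'je'; at [10:14] match 'ljlj', group 1 = 'lj'.
One capturing group, so `findall` returns just the captured substring from each match — 2 in all.

['je', 'lj']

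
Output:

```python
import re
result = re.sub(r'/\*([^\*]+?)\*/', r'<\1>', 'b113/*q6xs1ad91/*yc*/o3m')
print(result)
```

Matches: at [15:21] → '/*yc*/'.
The replacement refers to a captured group, so each match is rewritten using its own captured text.

b113/*q6xs1ad91<yc>o3m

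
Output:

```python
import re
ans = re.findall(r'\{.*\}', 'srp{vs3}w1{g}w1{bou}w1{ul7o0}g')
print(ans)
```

Scanning left to right: at [3:29] → '{vs3}w1{g}w1{bou}w1{ul7o0}'.
`findall` yields the raw match text (1 of them) because the pattern has no groups.

['{vs3}w1{g}w1{bou}w1{ul7o0}']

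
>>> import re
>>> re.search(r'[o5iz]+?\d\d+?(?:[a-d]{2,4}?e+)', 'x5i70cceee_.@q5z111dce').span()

Pattern: one or more of one of [o5iz] (lazy); then a digit, then one or more of a digit (lazy); then 2 to 4 of a character in [a-d] (lazy), then one or more of a literal 'e' (non-capturing group).
The match spans [1:10] → '5i70cceee'.

(1, 10)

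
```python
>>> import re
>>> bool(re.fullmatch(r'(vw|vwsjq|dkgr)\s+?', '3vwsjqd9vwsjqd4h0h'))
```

False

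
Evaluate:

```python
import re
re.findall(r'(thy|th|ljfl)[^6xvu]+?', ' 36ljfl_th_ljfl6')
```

`findall` collects group 1 from each match (2 total).

['ljfl', 'th']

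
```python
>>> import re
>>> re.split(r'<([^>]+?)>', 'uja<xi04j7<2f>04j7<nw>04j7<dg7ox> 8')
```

Matches to split on: at [3:14] → '<xi04j7<2f>'; at [18:22] → '<nw>'; at [26:33] → '<dg7ox>'.
With a capturing group present, the delimiter's captured portion is kept in the result list.

['uja', 'xi04j7<2f', '04j7', 'nw', '04j7', 'dg7ox', ' 8']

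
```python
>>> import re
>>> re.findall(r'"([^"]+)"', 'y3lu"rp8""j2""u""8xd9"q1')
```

Matches: at [4:9] match '"rp8"', group 1 = 'rp8'; at [9:13] match '"j2"', group 1 = 'j2'; at [13:16] match '"u"', group 1 = 'u'; at [16:22] match '"8xd9"', group 1 = '8xd9'.
With a single group, `findall` returns only what that group captured — 4 items.

['rp8', 'j2', 'u', '8xd9']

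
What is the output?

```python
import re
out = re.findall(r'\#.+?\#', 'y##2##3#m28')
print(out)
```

['##2#', '#3#']

Because the quantifier is non-greedy, it stops expanding at the earliest point where the rest of the pattern can succeed.
No capturing groups, so `findall` returns the 2 full match strings.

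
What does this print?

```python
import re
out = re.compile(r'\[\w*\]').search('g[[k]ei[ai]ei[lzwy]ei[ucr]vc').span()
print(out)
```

(2, 5)

`re.search` scans for the first position where the pattern succeeds.
The match spans [2:5] → '[k]'.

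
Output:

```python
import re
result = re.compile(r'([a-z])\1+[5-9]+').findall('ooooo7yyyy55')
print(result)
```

['o', 'y']

`\1` has to match the exact text group 1 already captured.
Matches: at [0:6] match 'ooooo7', group 1 = 'o'; at [6:12] match 'yyyy55', group 1 = 'y'.
Because there's exactly one group, `findall` drops the full match and keeps group 1 from each hit.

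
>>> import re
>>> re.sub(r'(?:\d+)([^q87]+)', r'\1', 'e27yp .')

`\1` in the replacement pulls in group 1's text for each match.

'eyp .'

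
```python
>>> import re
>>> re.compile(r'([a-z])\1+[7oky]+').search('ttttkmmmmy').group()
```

A backreference is literal: `\1` must see the identical characters the first group matched.
`re.search` tries every starting position until one works.
The match spans [0:5] → 'ttttk'.
Captured: group 1 = 't'.

'ttttk'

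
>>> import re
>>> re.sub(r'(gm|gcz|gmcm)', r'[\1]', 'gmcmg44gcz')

'[gm]cmg44[gcz]'

Branches in `(...|...)` are attempted left-to-right; the first branch that allows the whole pattern to succeed is taken.
The replacement refers to a captured group, so each match is rewritten using its own captured text.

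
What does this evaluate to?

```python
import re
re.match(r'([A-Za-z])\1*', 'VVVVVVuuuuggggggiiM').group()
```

'VVVVVV'

`re.match` won't scan ahead — the pattern has to work from the very first character.
The match spans [0:6] → 'VVVVVV'.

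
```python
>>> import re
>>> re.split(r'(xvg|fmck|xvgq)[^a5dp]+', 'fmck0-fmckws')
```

['', 'fmck', '']

The group in the pattern means `split` returns the separators' captures alongside the pieces.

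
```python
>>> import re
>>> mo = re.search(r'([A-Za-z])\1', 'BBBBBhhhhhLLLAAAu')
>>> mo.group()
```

'BB'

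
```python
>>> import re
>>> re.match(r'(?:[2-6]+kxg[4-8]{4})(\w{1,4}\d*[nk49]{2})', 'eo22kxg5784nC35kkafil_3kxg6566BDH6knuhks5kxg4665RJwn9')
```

None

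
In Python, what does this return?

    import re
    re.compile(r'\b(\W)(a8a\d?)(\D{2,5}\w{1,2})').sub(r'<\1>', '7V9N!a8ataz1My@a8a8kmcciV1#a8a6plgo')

'7V9N<!>y<@><#>'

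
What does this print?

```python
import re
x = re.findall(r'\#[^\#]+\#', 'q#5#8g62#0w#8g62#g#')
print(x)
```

['#5#', '#0w#', '#g#']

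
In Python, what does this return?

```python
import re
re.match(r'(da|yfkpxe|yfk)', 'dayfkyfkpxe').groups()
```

('da',)

`re.match` won't scan ahead — the pattern has to work from the very first character.
The match spans [0:2] → 'da'.
Captured: group 1 = 'da'.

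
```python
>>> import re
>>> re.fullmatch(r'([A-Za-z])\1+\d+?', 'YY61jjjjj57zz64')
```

None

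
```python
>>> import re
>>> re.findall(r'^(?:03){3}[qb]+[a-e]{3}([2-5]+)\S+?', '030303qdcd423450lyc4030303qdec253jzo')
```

One capturing group, so `findall` returns just the captured substring from the one match — 1 in all.

['42345']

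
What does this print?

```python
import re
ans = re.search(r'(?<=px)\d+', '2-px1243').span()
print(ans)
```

Because the assertion is zero-width, the text it checks is not consumed and won't appear in the result.
Unlike `match`, `search` isn't anchored — it looks for the pattern anywhere in the string.
The match spans [4:8] → '1243'.

(4, 8)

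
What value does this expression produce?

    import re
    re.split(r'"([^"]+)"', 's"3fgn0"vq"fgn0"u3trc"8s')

['s', '3fgn0', 'vq', 'fgn0', 'u3trc"8s']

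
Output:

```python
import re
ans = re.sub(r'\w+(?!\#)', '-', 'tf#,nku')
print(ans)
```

-f#,-

Because the assertion is negative and zero-width, positions next to the forbidden text are skipped.
Every occurrence is swapped for '-'.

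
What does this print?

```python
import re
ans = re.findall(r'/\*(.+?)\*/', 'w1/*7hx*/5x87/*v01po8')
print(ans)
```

['7hx']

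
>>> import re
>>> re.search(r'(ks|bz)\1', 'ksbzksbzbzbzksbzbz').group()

After group 1 captures some text, `\1` only succeeds where that same text appears again.
The match spans [6:10] → 'bzbz'.

'bzbz'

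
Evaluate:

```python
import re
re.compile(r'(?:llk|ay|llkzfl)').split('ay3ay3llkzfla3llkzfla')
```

['', '3', '3', 'zfla3', 'zfla']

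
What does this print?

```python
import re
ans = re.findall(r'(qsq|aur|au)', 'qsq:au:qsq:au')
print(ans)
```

Scanning left to right: at [0:3] match 'qsq', group 1 = 'qsq'; at [4:6] match 'au', group 1 = 'au'; at [7:10] match 'qsq', group 1 = 'qsq'; at [11:13] match 'au', group 1 = 'au'.
With a single group, `findall` returns only what that group captured — 4 items.

['qsq', 'au', 'qsq', 'au']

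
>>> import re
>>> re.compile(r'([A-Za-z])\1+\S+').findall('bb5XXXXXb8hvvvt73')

['b']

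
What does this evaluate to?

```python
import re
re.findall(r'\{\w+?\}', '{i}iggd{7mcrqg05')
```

['{i}']

With no groups in the pattern, `findall` gives back each whole match — 1 here.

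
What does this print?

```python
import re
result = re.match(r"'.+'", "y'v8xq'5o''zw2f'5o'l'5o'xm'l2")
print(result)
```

With `match`, the pattern is implicitly anchored at the beginning.
Here the pattern fails at index 0, so the call returns None.

None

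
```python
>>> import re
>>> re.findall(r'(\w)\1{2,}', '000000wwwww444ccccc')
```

['0', 'w', '4', 'c']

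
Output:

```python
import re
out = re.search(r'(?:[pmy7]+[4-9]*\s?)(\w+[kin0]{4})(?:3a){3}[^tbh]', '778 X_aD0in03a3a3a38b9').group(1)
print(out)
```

The match spans [0:19] → '778 X_aD0in03a3a3a3'.
Captured: group 1 = 'X_aD0in0'.

X_aD0in0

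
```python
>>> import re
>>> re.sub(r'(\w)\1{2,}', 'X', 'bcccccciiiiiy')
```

A backreference is literal: `\1` must see the identical characters the first group matched.
Matches: at [1:7] → 'cccccc'; at [7:12] → 'iiiii'.
`sub` substitutes 'X' at each match site.

'bXXy'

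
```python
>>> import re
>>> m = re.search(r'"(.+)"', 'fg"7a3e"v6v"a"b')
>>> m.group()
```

'"7a3e"v6v"a"'

Unlike `match`, `search` isn't anchored — it looks for the pattern anywhere in the string.
The match spans [2:14] → '"7a3e"v6v"a"'.
Captured: group 1 = '7a3e"v6v"a'.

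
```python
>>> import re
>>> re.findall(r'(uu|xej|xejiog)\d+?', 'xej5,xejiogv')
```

['xej']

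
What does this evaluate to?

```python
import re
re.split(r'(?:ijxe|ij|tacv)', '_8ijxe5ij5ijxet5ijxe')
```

Alternation tries branches left to right and keeps the first one that lets the overall match succeed at that position.
Matches to split on: at [2:6] → 'ijxe'; at [7:9] → 'ij'; at [10:14] → 'ijxe'; at [16:20] → 'ijxe'.
`split` removes every match and returns the 5 fragments in between.

['_8', '5', '5', 't5', '']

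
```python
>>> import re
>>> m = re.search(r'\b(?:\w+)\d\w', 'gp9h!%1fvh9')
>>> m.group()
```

The pattern matches a word boundary (`\b`, zero-width); then one or more of a word character (non-capturing group); then a digit, then a word character.
The match spans [0:4] → 'gp9h'.

'gp9h'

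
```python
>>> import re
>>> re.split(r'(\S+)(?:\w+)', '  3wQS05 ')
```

The pattern matches one or more of a non-whitespace character (captured); then one or more of a word character (non-capturing group).
Because the pattern has a capturing group, `split` also inserts each captured text between the pieces.

['  ', '3wQS0', ' ']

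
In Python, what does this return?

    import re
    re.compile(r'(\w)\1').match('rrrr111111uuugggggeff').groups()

('r',)

The match spans [0:2] → 'rr'.
Captured: group 1 = 'r'.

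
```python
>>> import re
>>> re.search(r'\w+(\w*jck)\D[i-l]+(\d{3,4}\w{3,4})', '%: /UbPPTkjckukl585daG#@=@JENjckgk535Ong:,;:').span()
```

(4, 22)

The match spans [4:22] → 'UbPPTkjckukl585daG'.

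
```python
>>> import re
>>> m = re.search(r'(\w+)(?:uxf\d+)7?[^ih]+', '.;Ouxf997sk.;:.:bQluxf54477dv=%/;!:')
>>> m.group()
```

'Ouxf997sk.;:.:bQluxf54477dv=%/;!:'

The match spans [2:35] → 'Ouxf997sk.;:.:bQluxf54477dv=%/;!:'.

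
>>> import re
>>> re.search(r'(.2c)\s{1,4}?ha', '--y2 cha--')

None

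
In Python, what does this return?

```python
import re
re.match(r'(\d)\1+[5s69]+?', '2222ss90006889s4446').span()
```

`re.match` won't scan ahead — the pattern has to work from the very first character.
The match spans [0:5] → '2222s'.

(0, 5)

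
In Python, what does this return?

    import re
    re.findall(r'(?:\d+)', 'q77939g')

['77939']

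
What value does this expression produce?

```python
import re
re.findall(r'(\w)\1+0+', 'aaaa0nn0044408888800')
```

After group 1 captures some text, `\1` only succeeds where that same text appears again.
`findall` collects group 1 from each match (4 total).

['a', 'n', '4', '8']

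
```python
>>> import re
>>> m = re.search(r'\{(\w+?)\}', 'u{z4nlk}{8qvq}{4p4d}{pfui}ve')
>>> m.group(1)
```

'z4nlk'

`re.search` tries every starting position until one works.
The match spans [1:8] → '{z4nlk}'.
Captured: group 1 = 'z4nlk'.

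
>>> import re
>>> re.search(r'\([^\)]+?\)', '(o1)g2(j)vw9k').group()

'(o1)'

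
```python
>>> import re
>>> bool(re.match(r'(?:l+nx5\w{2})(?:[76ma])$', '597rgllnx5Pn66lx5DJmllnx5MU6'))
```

False

The pattern matches one or more of the literal 'l', then the literal 'nx5', then exactly 2 of a word character (non-capturing group); then one of [76ma] (non-capturing group); then anchored at the end.
With `match`, the pattern is implicitly anchored at the beginning.
Here the pattern fails at index 0, so the call returns None, and `bool(None)` is False.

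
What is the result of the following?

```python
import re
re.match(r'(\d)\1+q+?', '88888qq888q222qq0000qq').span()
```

After group 1 captures some text, `\1` only succeeds where that same text appears again.
`re.match` only tries the pattern at the start of the string.
The match spans [0:6] → '88888q'.
Captured: group 1 = '8'.

(0, 6)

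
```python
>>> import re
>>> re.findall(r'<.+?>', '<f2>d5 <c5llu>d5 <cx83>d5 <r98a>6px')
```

['<f2>', '<c5llu>', '<cx83>', '<r98a>']

The `?` after the quantifier makes it lazy — it takes as little as possible before letting the rest of the pattern try.
With no groups in the pattern, `findall` gives back each whole match — 4 here.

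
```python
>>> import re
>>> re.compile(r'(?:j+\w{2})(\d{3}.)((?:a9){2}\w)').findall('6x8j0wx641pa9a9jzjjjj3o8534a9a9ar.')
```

This matches one or more of the literal 'j', then exactly 2 of a word character (non-capturing group); then exactly 3 of a digit, then any character (captured); then the literal 'a9' repeated 2 times, then a word character (captured).
Walking the string: at [17:32] match 'jjjj3o8534a9a9a', groups = ('8534', 'a9a9a').
Multiple groups make `findall` return tuples — one 2-tuple for the one match.

[('8534', 'a9a9a')]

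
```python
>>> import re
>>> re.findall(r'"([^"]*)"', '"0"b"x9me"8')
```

Scanning left to right: at [0:3] match '"0"', group 1 = '0'; at [4:10] match '"x9me"', group 1 = 'x9me'.
`findall` collects group 1 from each match (2 total).

['0', 'x9me']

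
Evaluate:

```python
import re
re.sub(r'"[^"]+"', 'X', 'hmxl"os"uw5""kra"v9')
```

'hmxlXuw5"Xv9'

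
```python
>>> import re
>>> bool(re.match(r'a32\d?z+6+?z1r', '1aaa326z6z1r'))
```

False

With `match`, the pattern is implicitly anchored at the beginning.
Here the string doesn't start with a match, so the call returns None, and `bool(None)` is False.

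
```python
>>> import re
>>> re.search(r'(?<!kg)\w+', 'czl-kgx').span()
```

`(?!…)`/`(?<!…)` only lets a position through if the neighbouring text does NOT match; no characters are consumed.
`re.search` scans for the first position where the pattern succeeds.
The match spans [0:3] → 'czl'.

(0, 3)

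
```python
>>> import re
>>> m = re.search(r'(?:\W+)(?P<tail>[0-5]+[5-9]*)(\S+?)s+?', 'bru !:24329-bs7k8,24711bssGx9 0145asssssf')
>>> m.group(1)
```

Pattern: one or more of a non-word character (non-capturing group); then one or more of a character in [0-5], then zero or more of a character in [5-9] (captured as 'tail'); then one or more of a non-whitespace character (lazy) (captured); then one or more of a literal 's' (lazy).
`re.search` scans for the first position where the pattern succeeds.
The match spans [3:14] → ' !:24329-bs'.
Captured: group 1 = '24329', group 2 = '-b'.

'24329'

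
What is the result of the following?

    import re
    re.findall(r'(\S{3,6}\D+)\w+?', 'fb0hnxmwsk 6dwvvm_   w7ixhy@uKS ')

['fb0hnxmwsk ', 'dwvvm_   w', 'ixhy@uK']

The pattern matches 3 to 6 of a non-whitespace character, then one or more of a non-digit (captured); then one or more of a word character (lazy).
A non-greedy quantifier consumes as few characters as it can — just enough that the remainder of the pattern still matches from where it stops; whatever follows it matches normally.
Walking the string: at [0:12] match 'fb0hnxmwsk 6', group 1 = 'fb0hnxmwsk '; at [12:23] match 'dwvvm_   w7', group 1 = 'dwvvm_   w'; at [23:31] match 'ixhy@uKS', group 1 = 'ixhy@uK'.
Because there's exactly one group, `findall` drops the full match and keeps group 1 from each hit.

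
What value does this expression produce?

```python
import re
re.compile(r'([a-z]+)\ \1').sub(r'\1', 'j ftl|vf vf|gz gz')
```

'j ftl|vf|gz'

A backreference is literal: `\1` must see the identical characters the first group matched.
Matches: at [6:11] → 'vf vf'; at [12:17] → 'gz gz'.
The replacement refers to a captured group, so each match is rewritten using its own captured text.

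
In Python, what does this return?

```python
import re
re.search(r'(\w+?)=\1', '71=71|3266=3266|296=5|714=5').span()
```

(0, 5)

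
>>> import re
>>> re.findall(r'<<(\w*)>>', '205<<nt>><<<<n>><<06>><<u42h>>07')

['nt', 'n', '06', 'u42h']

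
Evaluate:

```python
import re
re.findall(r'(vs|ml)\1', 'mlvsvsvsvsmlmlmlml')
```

['vs', 'vs', 'ml', 'ml']

`\1` is not a pattern — it's the concrete string captured by group 1, re-applied verbatim.
With a single group, `findall` returns only what that group captured — 4 items.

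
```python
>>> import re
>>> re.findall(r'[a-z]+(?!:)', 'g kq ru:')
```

['g', 'kq', 'r']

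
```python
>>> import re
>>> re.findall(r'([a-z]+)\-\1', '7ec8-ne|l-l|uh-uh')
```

The backreference `\1` re-matches whatever the first group consumed, character for character.
Matches: at [8:11] match 'l-l', group 1 = 'l'; at [12:17] match 'uh-uh', group 1 = 'uh'.
Because there's exactly one group, `findall` drops the full match and keeps group 1 from each hit.

['l', 'uh']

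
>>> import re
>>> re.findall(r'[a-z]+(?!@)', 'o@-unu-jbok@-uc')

['unu', 'jbo', 'uc']

The negative lookaround is zero-width — it rules out positions where the adjacent text would match, without consuming anything.
Scanning left to right: at [3:6] → 'unu'; at [7:10] → 'jbo'; at [13:15] → 'uc'.
No capturing groups, so `findall` returns the 3 full match strings.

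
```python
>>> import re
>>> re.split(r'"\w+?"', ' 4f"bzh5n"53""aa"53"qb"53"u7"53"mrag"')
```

Matches to split on: at [3:10] → '"bzh5n"'; at [13:17] → '"aa"'; at [19:23] → '"qb"'; at [25:29] → '"u7"'; at [31:37] → '"mrag"'.
Splitting on the pattern gives 6 pieces.

[' 4f', '53"', '53', '53', '53', '']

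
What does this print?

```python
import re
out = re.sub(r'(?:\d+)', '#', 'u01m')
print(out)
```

The pattern matches one or more of a digit (non-capturing group).
Every occurrence is swapped for '#'.

u#m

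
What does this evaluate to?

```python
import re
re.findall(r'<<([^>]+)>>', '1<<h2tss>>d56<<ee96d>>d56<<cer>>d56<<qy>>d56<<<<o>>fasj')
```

['h2tss', 'ee96d', 'cer', 'qy', '<<o']

`findall` collects group 1 from each match (5 total).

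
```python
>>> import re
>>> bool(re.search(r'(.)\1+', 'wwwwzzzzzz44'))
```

`\1` has to match the exact text group 1 already captured.
`re.search` scans for the first position where the pattern succeeds.
The match spans [0:4] → 'wwww'.
Captured: group 1 = 'w'.

True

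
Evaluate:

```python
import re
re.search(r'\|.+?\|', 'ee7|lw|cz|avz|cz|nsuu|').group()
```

'|lw|'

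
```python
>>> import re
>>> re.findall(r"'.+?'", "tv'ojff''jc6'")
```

["'ojff'", "'jc6'"]

The `?` after the quantifier makes it lazy — it takes as little as possible before letting the rest of the pattern try.
Matches: at [2:8] → "'ojff'"; at [8:13] → "'jc6'".
`findall` yields the raw match text (2 of them) because the pattern has no groups.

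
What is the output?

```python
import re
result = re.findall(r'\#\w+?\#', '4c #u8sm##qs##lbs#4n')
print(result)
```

No capturing groups, so `findall` returns the 3 full match strings.

['#u8sm#', '#qs#', '#lbs#']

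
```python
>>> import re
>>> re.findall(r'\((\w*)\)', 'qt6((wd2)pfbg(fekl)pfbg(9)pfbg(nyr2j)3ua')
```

With a single group, `findall` returns only what that group captured — 4 items.

['wd2', 'fekl', '9', 'nyr2j']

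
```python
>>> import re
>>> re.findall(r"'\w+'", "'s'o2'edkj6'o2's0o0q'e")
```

["'s'", "'edkj6'", "'s0o0q'"]

With no groups in the pattern, `findall` gives back each whole match — 3 here.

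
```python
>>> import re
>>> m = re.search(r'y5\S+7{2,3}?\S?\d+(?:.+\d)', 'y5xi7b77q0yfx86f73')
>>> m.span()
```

(0, 18)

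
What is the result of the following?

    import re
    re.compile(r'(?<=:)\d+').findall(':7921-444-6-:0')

['7921', '0']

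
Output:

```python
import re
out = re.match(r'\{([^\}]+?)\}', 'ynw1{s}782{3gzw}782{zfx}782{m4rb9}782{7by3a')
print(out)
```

`re.match` only tries the pattern at the start of the string.
Here the string doesn't start with a match, so the call returns None.

None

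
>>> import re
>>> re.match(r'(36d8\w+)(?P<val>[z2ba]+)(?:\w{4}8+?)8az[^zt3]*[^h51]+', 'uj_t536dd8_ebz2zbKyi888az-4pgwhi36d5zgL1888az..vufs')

None

This matches a literal '3', then the literal '6d8', then one or more of a word character (captured); then one or more of one of [z2ba] (captured as 'val'); then exactly 4 of a word character, then one or more of a literal '8' (lazy) (non-capturing group); then the literal '8az', then zero or more of any character except [zt3], then one or more of any character except [h51].
With `match`, the pattern is implicitly anchored at the beginning.
Here position 0 doesn't satisfy it, so the call returns None.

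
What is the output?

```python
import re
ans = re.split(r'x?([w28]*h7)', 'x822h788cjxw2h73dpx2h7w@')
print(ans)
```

['', '822h7', '88cj', 'w2h7', '3dp', '2h7', 'w@']

Pattern: optionally a literal 'x'; then zero or more of one of [w28], then the literal 'h7' (captured).
Matches to split on: at [0:6] → 'x822h7'; at [10:15] → 'xw2h7'; at [18:22] → 'x2h7'.
Because the pattern has a capturing group, `split` also inserts each captured text between the pieces.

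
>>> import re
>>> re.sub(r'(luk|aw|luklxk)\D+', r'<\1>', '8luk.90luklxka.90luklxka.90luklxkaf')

'8<luk>90<luk>90<luk>90<luk>'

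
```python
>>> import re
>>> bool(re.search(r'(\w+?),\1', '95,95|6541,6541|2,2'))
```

True

After group 1 captures some text, `\1` only succeeds where that same text appears again.
`re.search` scans for the first position where the pattern succeeds.
The match spans [0:5] → '95,95'.
Captured: group 1 = '95'.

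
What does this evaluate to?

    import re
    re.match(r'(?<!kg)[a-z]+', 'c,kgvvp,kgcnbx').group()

`match` is anchored at position 0; if the pattern doesn't fit there, it returns None.
The match spans [0:1] → 'c'.

'c'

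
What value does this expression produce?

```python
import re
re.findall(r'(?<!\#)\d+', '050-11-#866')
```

The negative lookaround is zero-width — it rules out positions where the adjacent text would match, without consuming anything.
Since nothing is captured, `findall` lists the 3 matched substrings directly.

['050', '11', '66']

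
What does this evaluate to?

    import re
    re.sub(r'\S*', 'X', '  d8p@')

'X X XX'

The pattern matches zero or more of a non-whitespace character.
Every occurrence is swapped for 'X'.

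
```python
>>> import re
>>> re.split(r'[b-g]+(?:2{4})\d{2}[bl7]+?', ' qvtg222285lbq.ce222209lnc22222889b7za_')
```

[' qvt', 'bq.', 'nc22222889b7za_']

This matches one or more of a character in [b-g]; then exactly 4 of a literal '2' (non-capturing group); then exactly 2 of a digit, then one or more of one of [bl7] (lazy).
The `?` after the quantifier makes it lazy — it takes as little as possible before letting the rest of the pattern try.
Matches to split on: at [4:12] → 'g222285l'; at [15:24] → 'ce222209l'.
Each match becomes a cut point; 3 segments remain.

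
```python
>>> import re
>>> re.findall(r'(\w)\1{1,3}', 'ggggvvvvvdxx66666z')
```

`\1` is not a pattern — it's the concrete string captured by group 1, re-applied verbatim.
Walking the string: at [0:4] match 'gggg', group 1 = 'g'; at [4:8] match 'vvvv', group 1 = 'v'; at [10:12] match 'xx', group 1 = 'x'; at [12:16] match '6666', group 1 = '6'.
One capturing group, so `findall` returns just the captured substring from each match — 4 in all.

['g', 'v', 'x', '6']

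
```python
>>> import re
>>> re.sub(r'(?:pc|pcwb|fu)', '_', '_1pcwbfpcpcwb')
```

`|` is ordered: at each position the engine commits to the first alternative that works.
Matches: at [2:4] → 'pc'; at [7:9] → 'pc'; at [9:11] → 'pc'.
Every occurrence is swapped for '_'.

'_1_wbf__wb'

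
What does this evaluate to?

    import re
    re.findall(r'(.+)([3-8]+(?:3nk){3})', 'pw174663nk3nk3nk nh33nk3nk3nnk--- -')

[('pw1746', '63nk3nk3nk')]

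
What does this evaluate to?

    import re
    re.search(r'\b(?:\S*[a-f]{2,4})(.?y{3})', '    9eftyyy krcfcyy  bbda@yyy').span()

This matches a word boundary (`\b`, zero-width); then zero or more of a non-whitespace character, then 2 to 4 of a character in [a-f] (non-capturing group); then optionally any character, then exactly 3 of a literal 'y' (captured).
`re.search` scans for the first position where the pattern succeeds.
The match spans [4:11] → '9eftyyy'.
Captured: group 1 = 'tyyy'.

(4, 11)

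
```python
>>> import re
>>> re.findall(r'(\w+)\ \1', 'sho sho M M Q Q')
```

`\1` is not a pattern — it's the concrete string captured by group 1, re-applied verbatim.
Matches: at [0:7] match 'sho sho', group 1 = 'sho'; at [8:11] match 'M M', group 1 = 'M'; at [12:15] match 'Q Q', group 1 = 'Q'.
`findall` collects group 1 from each match (3 total).

['sho', 'M', 'Q']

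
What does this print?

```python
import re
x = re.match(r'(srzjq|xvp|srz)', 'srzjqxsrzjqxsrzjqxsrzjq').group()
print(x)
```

srzjq

`|` is ordered: at each position the engine commits to the first alternative that works.
`re.match` only tries the pattern at the start of the string.
The match spans [0:5] → 'srzjq'.
Captured: group 1 = 'srzjq'.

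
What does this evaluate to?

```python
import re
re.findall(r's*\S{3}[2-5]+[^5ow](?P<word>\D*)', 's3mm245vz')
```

['z']

The pattern matches zero or more of a literal 's', then exactly 3 of a non-whitespace character; then one or more of a character in [2-5], then any character except [5ow]; then zero or more of a non-digit (captured as 'word').
Walking the string: at [0:9] match 's3mm245vz', group 1 = 'z'.
With a single group, `findall` returns only what that group captured — 1 item.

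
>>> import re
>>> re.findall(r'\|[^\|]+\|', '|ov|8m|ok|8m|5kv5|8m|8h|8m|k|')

['|ov|', '|ok|', '|5kv5|', '|8h|', '|k|']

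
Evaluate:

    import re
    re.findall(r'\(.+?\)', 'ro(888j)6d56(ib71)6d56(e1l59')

Because the quantifier is non-greedy, it stops expanding at the earliest point where the rest of the pattern can succeed.
Walking the string: at [2:8] → '(888j)'; at [12:18] → '(ib71)'.
`findall` yields the raw match text (2 of them) because the pattern has no groups.

['(888j)', '(ib71)']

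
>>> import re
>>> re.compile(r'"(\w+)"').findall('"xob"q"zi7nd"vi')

['xob', 'zi7nd']

With a single group, `findall` returns only what that group captured — 2 items.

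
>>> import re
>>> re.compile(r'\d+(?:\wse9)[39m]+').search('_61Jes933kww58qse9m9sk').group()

'58qse9m9'

This matches one or more of a digit; then a word character, then the literal 'se9' (non-capturing group); then one or more of one of [39m].
`re.search` tries every starting position until one works.
The match spans [12:20] → '58qse9m9'.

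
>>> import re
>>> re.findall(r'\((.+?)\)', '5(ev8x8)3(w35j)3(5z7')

['ev8x8', 'w35j']

A `+?`/`*?`/`{m,n}?` starts at its minimum and grows only as far as needed for what follows to match.
With a single group, `findall` returns only what that group captured — 2 items.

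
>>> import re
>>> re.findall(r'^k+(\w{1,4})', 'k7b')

['7b']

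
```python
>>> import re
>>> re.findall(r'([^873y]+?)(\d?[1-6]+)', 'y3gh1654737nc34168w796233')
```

`findall` packs the 2 group values into a tuple for every match.

[('gh', '1654'), ('nc', '3416'), ('9', '6233')]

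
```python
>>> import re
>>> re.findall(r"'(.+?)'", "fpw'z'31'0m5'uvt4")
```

['z', '0m5']

One capturing group, so `findall` returns just the captured substring from each match — 2 in all.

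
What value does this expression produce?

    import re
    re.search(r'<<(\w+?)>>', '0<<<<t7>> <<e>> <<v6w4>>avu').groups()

The match spans [3:9] → '<<t7>>'.
Captured: group 1 = 't7'.

('t7',)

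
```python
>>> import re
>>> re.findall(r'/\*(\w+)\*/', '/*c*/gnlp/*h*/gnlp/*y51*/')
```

Matches: at [0:5] match '/*c*/', group 1 = 'c'; at [9:14] match '/*h*/', group 1 = 'h'; at [18:25] match '/*y51*/', group 1 = 'y51'.
One capturing group, so `findall` returns just the captured substring from each match — 3 in all.

['c', 'h', 'y51']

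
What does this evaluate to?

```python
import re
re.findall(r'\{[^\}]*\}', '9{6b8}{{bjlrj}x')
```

['{6b8}', '{{bjlrj}']

Since nothing is captured, `findall` lists the 2 matched substrings directly.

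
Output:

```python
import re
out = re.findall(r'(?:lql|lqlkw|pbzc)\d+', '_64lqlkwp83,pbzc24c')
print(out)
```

With no groups in the pattern, `findall` gives back each whole match — 1 here.

['pbzc24']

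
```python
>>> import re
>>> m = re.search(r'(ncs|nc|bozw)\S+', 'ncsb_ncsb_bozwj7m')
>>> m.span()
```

(0, 17)

The match spans [0:17] → 'ncsb_ncsb_bozwj7m'.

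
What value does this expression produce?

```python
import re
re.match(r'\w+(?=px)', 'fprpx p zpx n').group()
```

'fpr'

The lookaround is zero-width — it requires the adjacent text to match without consuming it, so the asserted text isn't part of the match.
`re.match` only tries the pattern at the start of the string.
The match spans [0:3] → 'fpr'.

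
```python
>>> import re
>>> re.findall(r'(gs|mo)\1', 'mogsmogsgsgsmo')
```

['gs']

A backreference is literal: `\1` must see the identical characters the first group matched.
Walking the string: at [6:10] match 'gsgs', group 1 = 'gs'.
One capturing group, so `findall` returns just the captured substring from the one match — 1 in all.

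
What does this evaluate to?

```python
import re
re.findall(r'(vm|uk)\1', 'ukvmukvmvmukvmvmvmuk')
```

['vm', 'vm']

A backreference is literal: `\1` must see the identical characters the first group matched.
Matches: at [6:10] match 'vmvm', group 1 = 'vm'; at [12:16] match 'vmvm', group 1 = 'vm'.
One capturing group, so `findall` returns just the captured substring from each match — 2 in all.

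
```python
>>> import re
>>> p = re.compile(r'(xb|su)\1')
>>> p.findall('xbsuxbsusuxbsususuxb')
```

`\1` is not a pattern — it's the concrete string captured by group 1, re-applied verbatim.
Scanning left to right: at [6:10] match 'susu', group 1 = 'su'; at [12:16] match 'susu', group 1 = 'su'.
Because there's exactly one group, `findall` drops the full match and keeps group 1 from each hit.

['su', 'su']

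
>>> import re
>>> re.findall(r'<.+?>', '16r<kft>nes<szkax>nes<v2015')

Because the quantifier is non-greedy, it stops expanding at the earliest point where the rest of the pattern can succeed.
Matches: at [3:8] → '<kft>'; at [11:18] → '<szkax>'.
No capturing groups, so `findall` returns the 2 full match strings.

['<kft>', '<szkax>']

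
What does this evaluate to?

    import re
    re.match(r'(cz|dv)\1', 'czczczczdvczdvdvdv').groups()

The match spans [0:4] → 'czcz'.
Captured: group 1 = 'cz'.

('cz',)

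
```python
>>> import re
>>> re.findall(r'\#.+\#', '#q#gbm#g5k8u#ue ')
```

['#q#gbm#g5k8u#']

Since nothing is captured, `findall` lists the 1 matched substring directly.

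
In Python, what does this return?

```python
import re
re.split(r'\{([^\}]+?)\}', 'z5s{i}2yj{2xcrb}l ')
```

['z5s', 'i', '2yj', '2xcrb', 'l ']

Matches to split on: at [3:6] → '{i}'; at [9:16] → '{2xcrb}'.
`re.split` interleaves the captured-group text with the surrounding fragments.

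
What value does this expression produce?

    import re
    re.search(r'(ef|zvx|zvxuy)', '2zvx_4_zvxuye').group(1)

'zvx'

`re.search` tries every starting position until one works.
The match spans [1:4] → 'zvx'.
Captured: group 1 = 'zvx'.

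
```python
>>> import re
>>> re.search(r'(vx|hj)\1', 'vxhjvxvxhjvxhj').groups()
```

('vx',)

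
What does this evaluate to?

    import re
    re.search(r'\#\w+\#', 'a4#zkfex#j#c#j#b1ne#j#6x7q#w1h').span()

(2, 9)

The match spans [2:9] → '#zkfex#'.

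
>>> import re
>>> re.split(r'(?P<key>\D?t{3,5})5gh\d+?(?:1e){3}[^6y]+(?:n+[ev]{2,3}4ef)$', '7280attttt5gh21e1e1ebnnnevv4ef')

['7280', 'attttt', '']

The pattern matches optionally a non-digit, then 3 to 5 of the literal 't' (captured as 'key'); then the literal '5gh', then one or more of a digit (lazy), then the literal '1e' repeated 3 times; then one or more of any character except [6y]; then one or more of a literal 'n', then 2 to 3 of one of [ev], then the literal '4ef' (non-capturing group); then anchored at the end.
Matches to split on: at [4:30] → 'attttt5gh21e1e1ebnnnevv4ef'.
Because the pattern has a capturing group, `split` also inserts each captured text between the pieces.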